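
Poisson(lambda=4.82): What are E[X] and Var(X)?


E[X] = Var(X) = lambda = 4.82

4.82, 4.82


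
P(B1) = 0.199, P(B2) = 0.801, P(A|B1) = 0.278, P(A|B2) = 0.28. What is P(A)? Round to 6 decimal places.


P(A) = P(A|B1)*P(B1) + P(A|B2)*P(B2)
P(A|B1)*P(B1) = 0.278 * 0.199 = 0.055322
P(A|B2)*P(B2) = 0.28 * 0.801 = 0.22428
P(A) = 0.055322 + 0.22428 = 0.279602

0.279602


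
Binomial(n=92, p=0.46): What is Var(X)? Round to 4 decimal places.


Var = n*p*(1-p) = 92 * 0.46 * 0.54 = 22.8528

22.8528


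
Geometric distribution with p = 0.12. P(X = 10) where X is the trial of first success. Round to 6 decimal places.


P = (1-p)^(k-1) * p
(1-p)^(k-1) = 0.88^9 ≈ 0.3164784
P = 0.3164784 * 0.12 ≈ 0.03797741

0.037977


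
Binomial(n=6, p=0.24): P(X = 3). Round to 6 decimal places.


P = C(n,k) * p^k * (1-p)^(n-k)
C(6,3) = 20
p^k = 0.24^3 = 0.013824
(1-p)^(n-k) = 0.76^3 = 0.438976
P = 20 * 0.013824 * 0.438976 ≈ 0.121368

0.121368


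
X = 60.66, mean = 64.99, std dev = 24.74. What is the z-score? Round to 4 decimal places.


z = (X - mu) / sigma
X - mu = 60.66 - 64.99 = -4.33
z = -4.33 / 24.74 = -433/2474 ≈ -0.175020

-0.1750


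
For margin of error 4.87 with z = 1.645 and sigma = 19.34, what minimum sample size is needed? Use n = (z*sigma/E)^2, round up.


z*sigma/E = 1.645 * 19.34 / 4.87 ≈ 6.532710
(z*sigma/E)^2 ≈ 42.676306
round up: n = 43

43


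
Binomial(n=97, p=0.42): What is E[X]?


E[X] = n*p = 97 * 0.42 = 40.74

40.74


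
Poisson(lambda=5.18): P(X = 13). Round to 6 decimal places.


P = e^(-lam) * lam^k / k!
e^(-5.18) ≈ 0.005628006
lam^k = 5.18^13 ≈ 1933244915.703547
k! = 13! = 6227020800
P = 0.005628006 * 1933244915.703547 / 6227020800 ≈ 0.001747

0.001747


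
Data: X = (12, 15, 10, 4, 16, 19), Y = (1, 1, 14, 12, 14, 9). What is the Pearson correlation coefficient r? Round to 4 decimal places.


r = sum((xi-xbar)(yi-ybar)) / sqrt(sum((xi-xbar)^2) * sum((yi-ybar)^2))
n = 6, xbar = 76/6 = 38/3 ≈ 12.666667, ybar = 51/6 = 8.5
Sxy = sum((xi-xbar)(yi-ybar)) = -36
Sxx = sum((xi-xbar)^2) = 418/3 ≈ 139.333333
Syy = sum((yi-ybar)^2) = 185.5
sqrt(Sxx*Syy) ≈ 160.767949
r = Sxy / sqrt(Sxx*Syy) = -36 / 160.767949 ≈ -0.223925

-0.2239


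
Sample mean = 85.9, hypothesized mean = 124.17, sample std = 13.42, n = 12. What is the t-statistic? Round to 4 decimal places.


t = (xbar - mu0) / (s/sqrt(n))
xbar - mu0 = 85.9 - 124.17 = -38.27
sqrt(12) ≈ 3.46410162
s/sqrt(n) = 13.42 / 3.46410162 ≈ 3.87402031
t = -38.27 / 3.87402031 ≈ -9.878627

-9.8786


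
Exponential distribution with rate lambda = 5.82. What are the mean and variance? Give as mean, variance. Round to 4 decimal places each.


mean = 1/lam, var = 1/lam^2
mean = 1 / 5.82 = 50/291 ≈ 0.171821
lam^2 = 5.82^2 = 33.8724
var = 1 / 33.8724 ≈ 0.029523

0.1718, 0.0295


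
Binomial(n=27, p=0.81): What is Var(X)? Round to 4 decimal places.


Var = n*p*(1-p) = 27 * 0.81 * 0.19 = 4.1553

4.1553


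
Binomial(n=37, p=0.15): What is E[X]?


E[X] = n*p = 37 * 0.15 = 5.55

5.55


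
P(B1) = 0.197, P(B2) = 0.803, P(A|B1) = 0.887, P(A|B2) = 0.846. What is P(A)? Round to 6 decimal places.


P(A) = P(A|B1)*P(B1) + P(A|B2)*P(B2)
P(A|B1)*P(B1) = 0.887 * 0.197 = 0.174739
P(A|B2)*P(B2) = 0.846 * 0.803 = 0.679338
P(A) = 0.174739 + 0.679338 = 0.854077

0.854077


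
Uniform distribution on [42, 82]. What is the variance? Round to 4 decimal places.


Var = (b-a)^2 / 12
(b-a)^2 = (82 - 42)^2 = 1600
Var = 1600/12 ≈ 133.333333

133.3333


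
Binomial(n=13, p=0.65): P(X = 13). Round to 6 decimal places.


P = C(n,k) * p^k * (1-p)^(n-k)
C(13,13) = 1
p^k = 0.65^13 ≈ 0.003697206
(1-p)^(n-k) = 0.35^0 = 1
P = 1 * 0.003697206 * 1 ≈ 0.003697

0.003697


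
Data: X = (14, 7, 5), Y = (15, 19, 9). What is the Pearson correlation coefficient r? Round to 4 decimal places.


r = sum((xi-xbar)(yi-ybar)) / sqrt(sum((xi-xbar)^2) * sum((yi-ybar)^2))
n = 3, xbar = 26/3 ≈ 8.666667, ybar = 43/3 ≈ 14.333333
Sxy = sum((xi-xbar)(yi-ybar)) = 46/3 ≈ 15.333333
Sxx = sum((xi-xbar)^2) = 134/3 ≈ 44.666667
Syy = sum((yi-ybar)^2) = 152/3 ≈ 50.666667
sqrt(Sxx*Syy) ≈ 47.572167
r = Sxy / sqrt(Sxx*Syy) = 15.333333 / 47.572167 ≈ 0.322317

0.3223


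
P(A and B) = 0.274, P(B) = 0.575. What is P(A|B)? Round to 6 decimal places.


P(A|B) = P(A and B) / P(B) = 0.274 / 0.575 = 274/575 ≈ 0.47652174

0.476522


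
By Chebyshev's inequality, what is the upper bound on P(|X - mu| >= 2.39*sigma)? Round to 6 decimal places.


P <= 1/k^2
k^2 = 2.39^2 = 5.7121
1/k^2 = 1 / 5.7121 ≈ 0.17506696

0.175067


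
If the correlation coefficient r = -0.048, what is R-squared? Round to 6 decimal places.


R^2 = r^2 = (-0.048)^2 = 0.002304

0.002304


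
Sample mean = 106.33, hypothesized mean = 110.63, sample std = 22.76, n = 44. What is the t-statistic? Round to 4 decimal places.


t = (xbar - mu0) / (s/sqrt(n))
xbar - mu0 = 106.33 - 110.63 = -4.3
sqrt(44) ≈ 6.63324958
s/sqrt(n) = 22.76 / 6.63324958 ≈ 3.43119910
t = -4.3 / 3.43119910 ≈ -1.253206

-1.2532


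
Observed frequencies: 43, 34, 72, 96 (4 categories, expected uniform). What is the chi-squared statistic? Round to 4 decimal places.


chi2 = sum((O-E)^2/E), E = total/4
total = 245, E = 245/4 = 61.25
(43 - 61.25)^2 / 61.25 = 333.0625 / 61.25 = 5329/980 ≈ 5.437755
(34 - 61.25)^2 / 61.25 = 742.5625 / 61.25 = 11881/980 ≈ 12.123469
(72 - 61.25)^2 / 61.25 = 115.5625 / 61.25 = 1849/980 ≈ 1.886735
(96 - 61.25)^2 / 61.25 = 1207.5625 / 61.25 = 19321/980 ≈ 19.715306
chi2 = 1919/49 ≈ 39.163265

39.1633


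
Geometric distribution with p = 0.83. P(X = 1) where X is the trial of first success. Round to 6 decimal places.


P = (1-p)^(k-1) * p
(1-p)^(k-1) = 0.17^0 = 1
P = 1 * 0.83 = 0.83

0.830000


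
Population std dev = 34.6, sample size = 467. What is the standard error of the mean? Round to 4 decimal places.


SE = sigma / sqrt(n)
sqrt(467) ≈ 21.610183
SE = 34.6 / 21.610183 ≈ 1.601097

1.6011


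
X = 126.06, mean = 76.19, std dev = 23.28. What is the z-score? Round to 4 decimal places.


z = (X - mu) / sigma
X - mu = 126.06 - 76.19 = 49.87
z = 49.87 / 23.28 = 4987/2328 ≈ 2.142182

2.1422


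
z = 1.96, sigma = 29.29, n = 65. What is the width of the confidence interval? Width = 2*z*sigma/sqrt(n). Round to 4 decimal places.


width = 2*z*sigma/sqrt(n)
2*z*sigma = 2 * 1.96 * 29.29 = 114.8168
sqrt(65) ≈ 8.062258
width = 114.8168 / 8.062258 ≈ 14.241271

14.2413


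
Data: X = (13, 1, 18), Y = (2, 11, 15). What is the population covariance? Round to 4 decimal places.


Cov = (1/n)*sum((xi-xbar)(yi-ybar))
n = 3, xbar = 32/3 ≈ 10.666667, ybar = 28/3 ≈ 9.333333
sum((xi-xbar)(yi-ybar)) = 25/3 ≈ 8.333333
Cov = 8.333333 / 3 = 25/9 ≈ 2.777778

2.7778


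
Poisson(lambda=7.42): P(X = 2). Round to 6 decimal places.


P = e^(-lam) * lam^k / k!
e^(-7.42) ≈ 0.0005991491
lam^k = 7.42^2 = 55.0564
k! = 2! = 2
P = 0.0005991491 * 55.0564 / 2 ≈ 0.016493

0.016493


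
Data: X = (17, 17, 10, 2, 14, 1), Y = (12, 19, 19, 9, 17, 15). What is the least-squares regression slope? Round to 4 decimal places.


b = sum((xi-xbar)(yi-ybar)) / sum((xi-xbar)^2)
n = 6, xbar = 61/6 ≈ 10.166667, ybar = 91/6 ≈ 15.166667
Sxy = sum((xi-xbar)(yi-ybar)) = 377/6 ≈ 62.833333
Sxx = sum((xi-xbar)^2) = 1553/6 ≈ 258.833333
b = Sxy / Sxx = 377/1553 ≈ 0.242756

0.2428


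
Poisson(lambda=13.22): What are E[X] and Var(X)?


E[X] = Var(X) = lambda = 13.22

13.22, 13.22


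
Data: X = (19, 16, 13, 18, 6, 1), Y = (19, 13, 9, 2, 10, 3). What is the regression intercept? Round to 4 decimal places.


a = ybar - b*xbar, where b = sum((xi-xbar)(yi-ybar)) / sum((xi-xbar)^2)
n = 6, xbar = 73/6 ≈ 12.166667, ybar = 56/6 = 28/3 ≈ 9.333333
Sxy = sum((xi-xbar)(yi-ybar)) = 311/3 ≈ 103.666667
Sxx = sum((xi-xbar)^2) = 1553/6 ≈ 258.833333
b = Sxy / Sxx = 622/1553 ≈ 0.400515
a = 9.333333 - 0.400515 * 12.166667 = 6927/1553 ≈ 4.460399

4.4604


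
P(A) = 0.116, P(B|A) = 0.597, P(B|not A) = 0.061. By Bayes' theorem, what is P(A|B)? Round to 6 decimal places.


P(A|B) = P(B|A)*P(A) / P(B), P(B) = P(B|A)*P(A) + P(B|not A)*P(not A)
P(B|A)*P(A) = 0.597 * 0.116 = 0.069252
P(B|not A)*P(not A) = 0.061 * 0.884 = 0.053924
P(B) = 0.069252 + 0.053924 = 0.123176
P(A|B) = 0.069252 / 0.123176 ≈ 0.56221991

0.562220


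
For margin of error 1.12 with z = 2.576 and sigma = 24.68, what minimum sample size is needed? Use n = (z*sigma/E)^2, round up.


z*sigma/E = 2.576 * 24.68 / 1.12 = 56.764
(z*sigma/E)^2 = 3222.151696
round up: n = 3223

3223


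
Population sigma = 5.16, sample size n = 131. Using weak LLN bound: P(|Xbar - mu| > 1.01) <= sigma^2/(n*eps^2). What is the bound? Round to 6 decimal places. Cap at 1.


bound = min(1, sigma^2/(n*eps^2))
sigma^2 = 5.16^2 = 26.6256
n*eps^2 = 131 * 1.01^2 = 131 * 1.0201 = 133.6331
sigma^2/(n*eps^2) = 26.6256 / 133.6331 ≈ 0.19924405

0.199244


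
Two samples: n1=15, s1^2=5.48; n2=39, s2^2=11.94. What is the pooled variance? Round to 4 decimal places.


sp^2 = ((n1-1)*s1^2 + (n2-1)*s2^2)/(n1+n2-2)
(n1-1)*s1^2 = 14 * 5.48 = 76.72
(n2-1)*s2^2 = 38 * 11.94 = 453.72
numerator = 76.72 + 453.72 = 530.44
n1+n2-2 = 52
sp^2 = 530.44 / 52 = 13261/1300 ≈ 10.200769

10.2008


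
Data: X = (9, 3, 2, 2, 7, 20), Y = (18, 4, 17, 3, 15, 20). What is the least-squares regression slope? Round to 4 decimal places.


b = sum((xi-xbar)(yi-ybar)) / sum((xi-xbar)^2)
n = 6, xbar = 43/6 ≈ 7.166667, ybar = 77/6 ≈ 12.833333
Sxy = sum((xi-xbar)(yi-ybar)) = 1003/6 ≈ 167.166667
Sxx = sum((xi-xbar)^2) = 1433/6 ≈ 238.833333
b = Sxy / Sxx = 1003/1433 ≈ 0.699930

0.6999


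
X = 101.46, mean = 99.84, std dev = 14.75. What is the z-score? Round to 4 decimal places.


z = (X - mu) / sigma
X - mu = 101.46 - 99.84 = 1.62
z = 1.62 / 14.75 = 162/1475 ≈ 0.109831

0.1098


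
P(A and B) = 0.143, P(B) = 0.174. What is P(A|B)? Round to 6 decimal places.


P(A|B) = P(A and B) / P(B) = 0.143 / 0.174 = 143/174 ≈ 0.82183908

0.821839


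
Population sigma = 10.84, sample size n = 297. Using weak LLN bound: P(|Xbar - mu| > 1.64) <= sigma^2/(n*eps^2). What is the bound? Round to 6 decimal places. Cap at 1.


bound = min(1, sigma^2/(n*eps^2))
sigma^2 = 10.84^2 = 117.5056
n*eps^2 = 297 * 1.64^2 = 297 * 2.6896 = 798.8112
sigma^2/(n*eps^2) = 117.5056 / 798.8112 ≈ 0.14710059

0.147101


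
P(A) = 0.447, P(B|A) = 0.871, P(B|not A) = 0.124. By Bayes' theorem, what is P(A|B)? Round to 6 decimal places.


P(A|B) = P(B|A)*P(A) / P(B), P(B) = P(B|A)*P(A) + P(B|not A)*P(not A)
P(B|A)*P(A) = 0.871 * 0.447 = 0.389337
P(B|not A)*P(not A) = 0.124 * 0.553 = 0.068572
P(B) = 0.389337 + 0.068572 = 0.457909
P(A|B) = 0.389337 / 0.457909 ≈ 0.85024972

0.850250


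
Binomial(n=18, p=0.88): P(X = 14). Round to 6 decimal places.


P = C(n,k) * p^k * (1-p)^(n-k)
C(18,14) = 3060
p^k = 0.88^14 ≈ 0.1670157
(1-p)^(n-k) = 0.12^4 = 0.00020736
P = 3060 * 0.1670157 * 0.00020736 ≈ 0.105975

0.105975


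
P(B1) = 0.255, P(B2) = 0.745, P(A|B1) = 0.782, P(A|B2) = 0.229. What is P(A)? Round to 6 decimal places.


P(A) = P(A|B1)*P(B1) + P(A|B2)*P(B2)
P(A|B1)*P(B1) = 0.782 * 0.255 = 0.19941
P(A|B2)*P(B2) = 0.229 * 0.745 = 0.170605
P(A) = 0.19941 + 0.170605 = 0.370015

0.370015


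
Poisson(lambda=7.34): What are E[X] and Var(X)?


E[X] = Var(X) = lambda = 7.34

7.34, 7.34


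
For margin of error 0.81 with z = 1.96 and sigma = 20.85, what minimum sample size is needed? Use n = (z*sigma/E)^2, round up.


z*sigma/E = 1.96 * 20.85 / 0.81 = 6811/135 ≈ 50.451852
(z*sigma/E)^2 ≈ 2545.389355
round up: n = 2546

2546


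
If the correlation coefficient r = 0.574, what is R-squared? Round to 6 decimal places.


R^2 = r^2 = (0.574)^2 = 0.329476

0.329476


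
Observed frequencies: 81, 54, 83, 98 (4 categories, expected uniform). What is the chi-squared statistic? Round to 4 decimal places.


chi2 = sum((O-E)^2/E), E = total/4
total = 316, E = 316/4 = 79
(81 - 79)^2 / 79 = 4 / 79 = 4/79 ≈ 0.050633
(54 - 79)^2 / 79 = 625 / 79 = 625/79 ≈ 7.911392
(83 - 79)^2 / 79 = 16 / 79 = 16/79 ≈ 0.202532
(98 - 79)^2 / 79 = 361 / 79 = 361/79 ≈ 4.569620
chi2 = 1006/79 ≈ 12.734177

12.7342


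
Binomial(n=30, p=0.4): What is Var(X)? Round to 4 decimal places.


Var = n*p*(1-p) = 30 * 0.4 * 0.6 = 7.2

7.2000


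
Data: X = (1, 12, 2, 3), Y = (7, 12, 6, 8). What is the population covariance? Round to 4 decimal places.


Cov = (1/n)*sum((xi-xbar)(yi-ybar))
n = 4, xbar = 18/4 = 4.5, ybar = 33/4 = 8.25
sum((xi-xbar)(yi-ybar)) = 38.5
Cov = 38.5 / 4 = 9.625

9.6250


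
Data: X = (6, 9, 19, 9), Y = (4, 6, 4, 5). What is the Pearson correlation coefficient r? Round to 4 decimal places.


r = sum((xi-xbar)(yi-ybar)) / sqrt(sum((xi-xbar)^2) * sum((yi-ybar)^2))
n = 4, xbar = 43/4 = 10.75, ybar = 19/4 = 4.75
Sxy = sum((xi-xbar)(yi-ybar)) = -5.25
Sxx = sum((xi-xbar)^2) = 96.75
Syy = sum((yi-ybar)^2) = 2.75
sqrt(Sxx*Syy) ≈ 16.311422
r = Sxy / sqrt(Sxx*Syy) = -5.25 / 16.311422 ≈ -0.321860

-0.3219


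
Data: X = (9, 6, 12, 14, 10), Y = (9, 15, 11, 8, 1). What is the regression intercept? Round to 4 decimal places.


a = ybar - b*xbar, where b = sum((xi-xbar)(yi-ybar)) / sum((xi-xbar)^2)
n = 5, xbar = 51/5 = 10.2, ybar = 44/5 = 8.8
Sxy = sum((xi-xbar)(yi-ybar)) = -23.8
Sxx = sum((xi-xbar)^2) = 36.8
b = Sxy / Sxx = -119/184 ≈ -0.646739
a = 8.8 - (-0.646739) * 10.2 = 2833/184 ≈ 15.396739

15.3967


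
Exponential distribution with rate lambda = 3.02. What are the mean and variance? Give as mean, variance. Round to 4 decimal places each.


mean = 1/lam, var = 1/lam^2
mean = 1 / 3.02 = 50/151 ≈ 0.331126
lam^2 = 3.02^2 = 9.1204
var = 1 / 9.1204 ≈ 0.109644

0.3311, 0.1096


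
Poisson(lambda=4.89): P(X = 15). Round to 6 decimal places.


P = e^(-lam) * lam^k / k!
e^(-4.89) ≈ 0.007521422
lam^k = 4.89^15 ≈ 21859130702.071940
k! = 15! = 1307674368000
P = 0.007521422 * 21859130702.071940 / 1307674368000 ≈ 0.000126

0.000126


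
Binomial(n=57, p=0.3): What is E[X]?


E[X] = n*p = 57 * 0.3 = 17.1

17.1


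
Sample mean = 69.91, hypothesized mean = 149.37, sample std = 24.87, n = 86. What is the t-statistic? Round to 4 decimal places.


t = (xbar - mu0) / (s/sqrt(n))
xbar - mu0 = 69.91 - 149.37 = -79.46
sqrt(86) ≈ 9.27361850
s/sqrt(n) = 24.87 / 9.27361850 ≈ 2.68180107
t = -79.46 / 2.68180107 ≈ -29.629342

-29.6293


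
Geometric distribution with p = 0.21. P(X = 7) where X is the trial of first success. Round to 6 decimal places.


P = (1-p)^(k-1) * p
(1-p)^(k-1) = 0.79^6 ≈ 0.2430875
P = 0.2430875 * 0.21 ≈ 0.05104837

0.051048


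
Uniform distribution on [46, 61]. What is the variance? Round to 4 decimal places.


Var = (b-a)^2 / 12
(b-a)^2 = (61 - 46)^2 = 225
Var = 225/12 = 18.75

18.7500


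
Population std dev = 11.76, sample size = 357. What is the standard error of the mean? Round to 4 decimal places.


SE = sigma / sqrt(n)
sqrt(357) ≈ 18.894444
SE = 11.76 / 18.894444 ≈ 0.622405

0.6224


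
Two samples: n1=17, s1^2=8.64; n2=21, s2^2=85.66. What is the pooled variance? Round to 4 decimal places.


sp^2 = ((n1-1)*s1^2 + (n2-1)*s2^2)/(n1+n2-2)
(n1-1)*s1^2 = 16 * 8.64 = 138.24
(n2-1)*s2^2 = 20 * 85.66 = 1713.2
numerator = 138.24 + 1713.2 = 1851.44
n1+n2-2 = 36
sp^2 = 1851.44 / 36 = 23143/450 ≈ 51.428889

51.4289


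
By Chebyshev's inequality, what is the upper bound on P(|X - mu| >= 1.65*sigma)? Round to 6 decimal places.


P <= 1/k^2
k^2 = 1.65^2 = 2.7225
1/k^2 = 1 / 2.7225 = 400/1089 ≈ 0.36730946

0.367309


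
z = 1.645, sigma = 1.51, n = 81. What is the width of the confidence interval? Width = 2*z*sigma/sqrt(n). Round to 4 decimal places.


width = 2*z*sigma/sqrt(n)
2*z*sigma = 2 * 1.645 * 1.51 = 4.9679
sqrt(81) = 9
width = 4.9679 / 9 ≈ 0.551989

0.5520


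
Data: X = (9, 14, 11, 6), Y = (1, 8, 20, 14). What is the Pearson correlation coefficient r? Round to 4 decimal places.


r = sum((xi-xbar)(yi-ybar)) / sqrt(sum((xi-xbar)^2) * sum((yi-ybar)^2))
n = 4, xbar = 40/4 = 10, ybar = 43/4 = 10.75
Sxy = sum((xi-xbar)(yi-ybar)) = -5
Sxx = sum((xi-xbar)^2) = 34
Syy = sum((yi-ybar)^2) = 198.75
sqrt(Sxx*Syy) ≈ 82.204015
r = Sxy / sqrt(Sxx*Syy) = -5 / 82.204015 ≈ -0.060824

-0.0608


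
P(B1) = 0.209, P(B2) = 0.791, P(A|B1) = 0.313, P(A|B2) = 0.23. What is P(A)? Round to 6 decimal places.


P(A) = P(A|B1)*P(B1) + P(A|B2)*P(B2)
P(A|B1)*P(B1) = 0.313 * 0.209 = 0.065417
P(A|B2)*P(B2) = 0.23 * 0.791 = 0.18193
P(A) = 0.065417 + 0.18193 = 0.247347

0.247347


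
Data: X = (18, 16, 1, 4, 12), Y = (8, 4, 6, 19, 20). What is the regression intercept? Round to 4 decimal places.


a = ybar - b*xbar, where b = sum((xi-xbar)(yi-ybar)) / sum((xi-xbar)^2)
n = 5, xbar = 51/5 = 10.2, ybar = 57/5 = 11.4
Sxy = sum((xi-xbar)(yi-ybar)) = -51.4
Sxx = sum((xi-xbar)^2) = 220.8
b = Sxy / Sxx = -257/1104 ≈ -0.232790
a = 11.4 - (-0.232790) * 10.2 = 5069/368 ≈ 13.774457

13.7745


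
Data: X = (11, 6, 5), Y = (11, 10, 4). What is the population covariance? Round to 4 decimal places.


Cov = (1/n)*sum((xi-xbar)(yi-ybar))
n = 3, xbar = 22/3 ≈ 7.333333, ybar = 25/3 ≈ 8.333333
sum((xi-xbar)(yi-ybar)) = 53/3 ≈ 17.666667
Cov = 17.666667 / 3 = 53/9 ≈ 5.888889

5.8889


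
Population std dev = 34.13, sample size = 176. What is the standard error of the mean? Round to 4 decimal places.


SE = sigma / sqrt(n)
sqrt(176) ≈ 13.266499
SE = 34.13 / 13.266499 ≈ 2.572646

2.5726


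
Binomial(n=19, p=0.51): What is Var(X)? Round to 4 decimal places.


Var = n*p*(1-p) = 19 * 0.51 * 0.49 = 4.7481

4.7481


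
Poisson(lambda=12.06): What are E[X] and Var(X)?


E[X] = Var(X) = lambda = 12.06

12.06, 12.06


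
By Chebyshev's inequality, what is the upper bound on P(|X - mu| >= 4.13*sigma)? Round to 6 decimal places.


P <= 1/k^2
k^2 = 4.13^2 = 17.0569
1/k^2 = 1 / 17.0569 ≈ 0.05862730

0.058627


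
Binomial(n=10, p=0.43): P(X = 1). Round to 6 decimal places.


P = C(n,k) * p^k * (1-p)^(n-k)
C(10,1) = 10
p^k = 0.43^1 = 0.43
(1-p)^(n-k) = 0.57^9 ≈ 0.006351462
P = 10 * 0.43 * 0.006351462 ≈ 0.027311

0.027311


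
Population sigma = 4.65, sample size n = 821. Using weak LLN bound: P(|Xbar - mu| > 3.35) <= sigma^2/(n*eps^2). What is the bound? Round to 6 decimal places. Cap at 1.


bound = min(1, sigma^2/(n*eps^2))
sigma^2 = 4.65^2 = 21.6225
n*eps^2 = 821 * 3.35^2 = 821 * 11.2225 = 9213.6725
sigma^2/(n*eps^2) = 21.6225 / 9213.6725 ≈ 0.00234678

0.002347


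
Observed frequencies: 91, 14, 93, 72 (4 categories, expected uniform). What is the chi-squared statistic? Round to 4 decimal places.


chi2 = sum((O-E)^2/E), E = total/4
total = 270, E = 270/4 = 67.5
(91 - 67.5)^2 / 67.5 = 552.25 / 67.5 = 2209/270 ≈ 8.181481
(14 - 67.5)^2 / 67.5 = 2862.25 / 67.5 = 11449/270 ≈ 42.403704
(93 - 67.5)^2 / 67.5 = 650.25 / 67.5 = 289/30 ≈ 9.633333
(72 - 67.5)^2 / 67.5 = 20.25 / 67.5 = 0.3
chi2 = 1634/27 ≈ 60.518519

60.5185


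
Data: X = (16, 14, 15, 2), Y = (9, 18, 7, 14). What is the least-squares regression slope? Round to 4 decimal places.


b = sum((xi-xbar)(yi-ybar)) / sum((xi-xbar)^2)
n = 4, xbar = 47/4 = 11.75, ybar = 48/4 = 12
Sxy = sum((xi-xbar)(yi-ybar)) = -35
Sxx = sum((xi-xbar)^2) = 128.75
b = Sxy / Sxx = -28/103 ≈ -0.271845

-0.2718


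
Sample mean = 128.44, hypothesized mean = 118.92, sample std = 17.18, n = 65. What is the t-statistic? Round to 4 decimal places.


t = (xbar - mu0) / (s/sqrt(n))
xbar - mu0 = 128.44 - 118.92 = 9.52
sqrt(65) ≈ 8.06225775
s/sqrt(n) = 17.18 / 8.06225775 ≈ 2.13091674
t = 9.52 / 2.13091674 ≈ 4.467561

4.4676


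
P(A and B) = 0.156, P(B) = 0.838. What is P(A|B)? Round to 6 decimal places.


P(A|B) = P(A and B) / P(B) = 0.156 / 0.838 = 78/419 ≈ 0.18615752

0.186158


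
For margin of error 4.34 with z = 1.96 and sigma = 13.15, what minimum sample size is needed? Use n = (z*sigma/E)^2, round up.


z*sigma/E = 1.96 * 13.15 / 4.34 = 1841/310 ≈ 5.938710
(z*sigma/E)^2 ≈ 35.268273
round up: n = 36

36


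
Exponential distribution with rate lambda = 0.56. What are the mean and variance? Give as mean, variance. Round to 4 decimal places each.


mean = 1/lam, var = 1/lam^2
mean = 1 / 0.56 = 25/14 ≈ 1.785714
lam^2 = 0.56^2 = 0.3136
var = 1 / 0.3136 = 625/196 ≈ 3.188776

1.7857, 3.1888


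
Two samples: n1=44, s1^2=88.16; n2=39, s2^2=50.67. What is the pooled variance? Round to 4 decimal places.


sp^2 = ((n1-1)*s1^2 + (n2-1)*s2^2)/(n1+n2-2)
(n1-1)*s1^2 = 43 * 88.16 = 3790.88
(n2-1)*s2^2 = 38 * 50.67 = 1925.46
numerator = 3790.88 + 1925.46 = 5716.34
n1+n2-2 = 81
sp^2 = 5716.34 / 81 = 285817/4050 ≈ 70.572099

70.5721


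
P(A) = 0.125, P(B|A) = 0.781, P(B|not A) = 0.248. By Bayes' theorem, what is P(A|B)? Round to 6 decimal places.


P(A|B) = P(B|A)*P(A) / P(B), P(B) = P(B|A)*P(A) + P(B|not A)*P(not A)
P(B|A)*P(A) = 0.781 * 0.125 = 0.097625
P(B|not A)*P(not A) = 0.248 * 0.875 = 0.217
P(B) = 0.097625 + 0.217 = 0.314625
P(A|B) = 0.097625 / 0.314625 = 781/2517 ≈ 0.31029003

0.310290


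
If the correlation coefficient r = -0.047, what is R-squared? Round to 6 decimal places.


R^2 = r^2 = (-0.047)^2 = 0.002209

0.002209


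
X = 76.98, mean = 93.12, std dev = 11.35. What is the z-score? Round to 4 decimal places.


z = (X - mu) / sigma
X - mu = 76.98 - 93.12 = -16.14
z = -16.14 / 11.35 = -1614/1135 ≈ -1.422026

-1.4220


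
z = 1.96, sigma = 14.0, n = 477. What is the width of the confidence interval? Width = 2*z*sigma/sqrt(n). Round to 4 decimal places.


width = 2*z*sigma/sqrt(n)
2*z*sigma = 2 * 1.96 * 14.0 = 54.88
sqrt(477) ≈ 21.840330
width = 54.88 / 21.840330 ≈ 2.512783

2.5128


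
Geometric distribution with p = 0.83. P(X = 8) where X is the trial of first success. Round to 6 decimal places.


P = (1-p)^(k-1) * p
(1-p)^(k-1) = 0.17^7 ≈ 0.000004103387
P = 0.000004103387 * 0.83 ≈ 0.000003405811

0.000003


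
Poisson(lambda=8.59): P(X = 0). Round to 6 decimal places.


P = e^(-lam) * lam^k / k!
e^(-8.59) ≈ 0.0001859561
lam^k = 8.59^0 = 1
k! = 0! = 1
P = 0.0001859561 * 1 / 1 ≈ 0.000186

0.000186


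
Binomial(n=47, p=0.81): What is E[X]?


E[X] = n*p = 47 * 0.81 = 38.07

38.07


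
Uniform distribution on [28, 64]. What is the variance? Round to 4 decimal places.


Var = (b-a)^2 / 12
(b-a)^2 = (64 - 28)^2 = 1296
Var = 1296/12 = 108

108.0000


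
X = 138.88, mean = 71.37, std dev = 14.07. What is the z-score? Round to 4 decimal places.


z = (X - mu) / sigma
X - mu = 138.88 - 71.37 = 67.51
z = 67.51 / 14.07 = 6751/1407 ≈ 4.798152

4.7982


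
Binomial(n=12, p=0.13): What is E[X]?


E[X] = n*p = 12 * 0.13 = 1.56

1.56


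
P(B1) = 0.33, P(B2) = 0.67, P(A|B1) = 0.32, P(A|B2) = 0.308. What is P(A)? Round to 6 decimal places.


P(A) = P(A|B1)*P(B1) + P(A|B2)*P(B2)
P(A|B1)*P(B1) = 0.32 * 0.33 = 0.1056
P(A|B2)*P(B2) = 0.308 * 0.67 = 0.20636
P(A) = 0.1056 + 0.20636 = 0.31196

0.311960


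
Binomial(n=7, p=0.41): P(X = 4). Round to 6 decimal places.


P = C(n,k) * p^k * (1-p)^(n-k)
C(7,4) = 35
p^k = 0.41^4 = 0.02825761
(1-p)^(n-k) = 0.59^3 = 0.205379
P = 35 * 0.02825761 * 0.205379 ≈ 0.203123

0.203123


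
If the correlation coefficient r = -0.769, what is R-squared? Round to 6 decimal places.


R^2 = r^2 = (-0.769)^2 = 0.591361

0.591361


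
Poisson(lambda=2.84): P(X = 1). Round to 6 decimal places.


P = e^(-lam) * lam^k / k!
e^(-2.84) ≈ 0.05842567
lam^k = 2.84^1 = 2.84
k! = 1! = 1
P = 0.05842567 * 2.84 / 1 ≈ 0.165929

0.165929


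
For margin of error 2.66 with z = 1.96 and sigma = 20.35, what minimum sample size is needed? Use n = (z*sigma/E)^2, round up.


z*sigma/E = 1.96 * 20.35 / 2.66 = 2849/190 ≈ 14.994737
(z*sigma/E)^2 ≈ 224.842133
round up: n = 225

225


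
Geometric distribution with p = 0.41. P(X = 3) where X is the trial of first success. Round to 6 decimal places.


P = (1-p)^(k-1) * p
(1-p)^(k-1) = 0.59^2 = 0.3481
P = 0.3481 * 0.41 = 0.142721

0.142721


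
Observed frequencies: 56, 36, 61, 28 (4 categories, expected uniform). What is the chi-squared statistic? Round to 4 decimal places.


chi2 = sum((O-E)^2/E), E = total/4
total = 181, E = 181/4 = 45.25
(56 - 45.25)^2 / 45.25 = 115.5625 / 45.25 = 1849/724 ≈ 2.553867
(36 - 45.25)^2 / 45.25 = 85.5625 / 45.25 = 1369/724 ≈ 1.890884
(61 - 45.25)^2 / 45.25 = 248.0625 / 45.25 = 3969/724 ≈ 5.482044
(28 - 45.25)^2 / 45.25 = 297.5625 / 45.25 = 4761/724 ≈ 6.575967
chi2 = 2987/181 ≈ 16.502762

16.5028


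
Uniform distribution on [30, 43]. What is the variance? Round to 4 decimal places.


Var = (b-a)^2 / 12
(b-a)^2 = (43 - 30)^2 = 169
Var = 169/12 ≈ 14.083333

14.0833


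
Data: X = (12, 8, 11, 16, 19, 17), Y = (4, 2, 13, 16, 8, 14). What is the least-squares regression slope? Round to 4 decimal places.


b = sum((xi-xbar)(yi-ybar)) / sum((xi-xbar)^2)
n = 6, xbar = 83/6 ≈ 13.833333, ybar = 57/6 = 9.5
Sxy = sum((xi-xbar)(yi-ybar)) = 64.5
Sxx = sum((xi-xbar)^2) = 521/6 ≈ 86.833333
b = Sxy / Sxx = 387/521 ≈ 0.742802

0.7428


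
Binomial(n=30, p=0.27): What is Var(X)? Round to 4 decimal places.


Var = n*p*(1-p) = 30 * 0.27 * 0.73 = 5.913

5.9130


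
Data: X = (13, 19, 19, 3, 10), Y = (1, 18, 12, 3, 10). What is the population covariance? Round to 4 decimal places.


Cov = (1/n)*sum((xi-xbar)(yi-ybar))
n = 5, xbar = 64/5 = 12.8, ybar = 44/5 = 8.8
sum((xi-xbar)(yi-ybar)) = 128.8
Cov = 128.8 / 5 = 25.76

25.7600


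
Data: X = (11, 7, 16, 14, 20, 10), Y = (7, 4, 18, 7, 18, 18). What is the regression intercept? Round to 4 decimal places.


a = ybar - b*xbar, where b = sum((xi-xbar)(yi-ybar)) / sum((xi-xbar)^2)
n = 6, xbar = 78/6 = 13, ybar = 72/6 = 12
Sxy = sum((xi-xbar)(yi-ybar)) = 95
Sxx = sum((xi-xbar)^2) = 108
b = Sxy / Sxx = 95/108 ≈ 0.879630
a = 12 - 0.879630 * 13 = 61/108 ≈ 0.564815

0.5648


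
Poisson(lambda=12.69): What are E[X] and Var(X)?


E[X] = Var(X) = lambda = 12.69

12.69, 12.69


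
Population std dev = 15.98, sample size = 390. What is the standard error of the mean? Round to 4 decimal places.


SE = sigma / sqrt(n)
sqrt(390) ≈ 19.748418
SE = 15.98 / 19.748418 ≈ 0.809179

0.8092


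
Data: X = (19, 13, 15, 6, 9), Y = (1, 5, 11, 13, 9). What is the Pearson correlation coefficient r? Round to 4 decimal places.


r = sum((xi-xbar)(yi-ybar)) / sqrt(sum((xi-xbar)^2) * sum((yi-ybar)^2))
n = 5, xbar = 62/5 = 12.4, ybar = 39/5 = 7.8
Sxy = sum((xi-xbar)(yi-ybar)) = -75.6
Sxx = sum((xi-xbar)^2) = 103.2
Syy = sum((yi-ybar)^2) = 92.8
sqrt(Sxx*Syy) ≈ 97.861944
r = Sxy / sqrt(Sxx*Syy) = -75.6 / 97.861944 ≈ -0.772517

-0.7725


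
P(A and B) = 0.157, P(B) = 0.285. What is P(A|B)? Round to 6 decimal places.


P(A|B) = P(A and B) / P(B) = 0.157 / 0.285 = 157/285 ≈ 0.55087719

0.550877


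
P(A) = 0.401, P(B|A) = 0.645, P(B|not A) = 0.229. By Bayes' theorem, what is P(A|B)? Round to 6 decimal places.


P(A|B) = P(B|A)*P(A) / P(B), P(B) = P(B|A)*P(A) + P(B|not A)*P(not A)
P(B|A)*P(A) = 0.645 * 0.401 = 0.258645
P(B|not A)*P(not A) = 0.229 * 0.599 = 0.137171
P(B) = 0.258645 + 0.137171 = 0.395816
P(A|B) = 0.258645 / 0.395816 ≈ 0.65344756

0.653448


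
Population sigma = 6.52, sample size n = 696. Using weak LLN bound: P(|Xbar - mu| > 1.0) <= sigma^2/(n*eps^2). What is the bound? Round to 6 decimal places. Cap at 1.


bound = min(1, sigma^2/(n*eps^2))
sigma^2 = 6.52^2 = 42.5104
n*eps^2 = 696 * 1.0^2 = 696 * 1 = 696
sigma^2/(n*eps^2) = 42.5104 / 696 ≈ 0.06107816

0.061078


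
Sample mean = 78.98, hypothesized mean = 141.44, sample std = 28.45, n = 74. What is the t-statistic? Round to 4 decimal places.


t = (xbar - mu0) / (s/sqrt(n))
xbar - mu0 = 78.98 - 141.44 = -62.46
sqrt(74) ≈ 8.60232527
s/sqrt(n) = 28.45 / 8.60232527 ≈ 3.30724532
t = -62.46 / 3.30724532 ≈ -18.885808

-18.8858


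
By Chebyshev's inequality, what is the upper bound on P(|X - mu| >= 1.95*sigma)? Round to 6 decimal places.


P <= 1/k^2
k^2 = 1.95^2 = 3.8025
1/k^2 = 1 / 3.8025 = 400/1521 ≈ 0.26298488

0.262985


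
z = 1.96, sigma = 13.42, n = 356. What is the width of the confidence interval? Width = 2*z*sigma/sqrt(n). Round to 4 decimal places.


width = 2*z*sigma/sqrt(n)
2*z*sigma = 2 * 1.96 * 13.42 = 52.6064
sqrt(356) ≈ 18.867962
width = 52.6064 / 18.867962 ≈ 2.788134

2.7881


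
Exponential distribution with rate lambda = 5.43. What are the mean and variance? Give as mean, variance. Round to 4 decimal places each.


mean = 1/lam, var = 1/lam^2
mean = 1 / 5.43 = 100/543 ≈ 0.184162
lam^2 = 5.43^2 = 29.4849
var = 1 / 29.4849 ≈ 0.033916

0.1842, 0.0339


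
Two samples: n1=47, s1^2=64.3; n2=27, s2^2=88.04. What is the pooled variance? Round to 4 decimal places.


sp^2 = ((n1-1)*s1^2 + (n2-1)*s2^2)/(n1+n2-2)
(n1-1)*s1^2 = 46 * 64.3 = 2957.8
(n2-1)*s2^2 = 26 * 88.04 = 2289.04
numerator = 2957.8 + 2289.04 = 5246.84
n1+n2-2 = 72
sp^2 = 5246.84 / 72 = 131171/1800 ≈ 72.872778

72.8728


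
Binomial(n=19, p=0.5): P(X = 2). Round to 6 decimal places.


P = C(n,k) * p^k * (1-p)^(n-k)
C(19,2) = 171
p^k = 0.5^2 = 0.25
(1-p)^(n-k) = 0.5^17 ≈ 0.000007629395
P = 171 * 0.25 * 0.000007629395 ≈ 0.000326

0.000326


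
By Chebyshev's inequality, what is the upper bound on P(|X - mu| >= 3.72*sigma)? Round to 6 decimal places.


P <= 1/k^2
k^2 = 3.72^2 = 13.8384
1/k^2 = 1 / 13.8384 = 625/8649 ≈ 0.07226269

0.072263


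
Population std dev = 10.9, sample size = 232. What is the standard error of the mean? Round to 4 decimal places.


SE = sigma / sqrt(n)
sqrt(232) ≈ 15.231546
SE = 10.9 / 15.231546 ≈ 0.715620

0.7156


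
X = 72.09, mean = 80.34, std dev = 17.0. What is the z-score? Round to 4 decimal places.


z = (X - mu) / sigma
X - mu = 72.09 - 80.34 = -8.25
z = -8.25 / 17.0 = -33/68 ≈ -0.485294

-0.4853


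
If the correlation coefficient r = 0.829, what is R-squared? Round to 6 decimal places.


R^2 = r^2 = (0.829)^2 = 0.687241

0.687241


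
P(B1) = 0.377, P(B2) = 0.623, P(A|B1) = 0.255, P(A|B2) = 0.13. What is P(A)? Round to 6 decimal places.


P(A) = P(A|B1)*P(B1) + P(A|B2)*P(B2)
P(A|B1)*P(B1) = 0.255 * 0.377 = 0.096135
P(A|B2)*P(B2) = 0.13 * 0.623 = 0.08099
P(A) = 0.096135 + 0.08099 = 0.177125

0.177125


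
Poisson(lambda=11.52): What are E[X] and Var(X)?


E[X] = Var(X) = lambda = 11.52

11.52, 11.52


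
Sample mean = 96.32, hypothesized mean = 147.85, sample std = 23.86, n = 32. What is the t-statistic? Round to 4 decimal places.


t = (xbar - mu0) / (s/sqrt(n))
xbar - mu0 = 96.32 - 147.85 = -51.53
sqrt(32) ≈ 5.65685425
s/sqrt(n) = 23.86 / 5.65685425 ≈ 4.21789195
t = -51.53 / 4.21789195 ≈ -12.217003

-12.2170


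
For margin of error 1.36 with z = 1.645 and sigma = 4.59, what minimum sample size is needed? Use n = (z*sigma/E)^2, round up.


z*sigma/E = 1.645 * 4.59 / 1.36 = 5.551875
(z*sigma/E)^2 ≈ 30.823316
round up: n = 31

31


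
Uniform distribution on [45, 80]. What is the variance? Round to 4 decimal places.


Var = (b-a)^2 / 12
(b-a)^2 = (80 - 45)^2 = 1225
Var = 1225/12 ≈ 102.083333

102.0833


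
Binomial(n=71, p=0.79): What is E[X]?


E[X] = n*p = 71 * 0.79 = 56.09

56.09


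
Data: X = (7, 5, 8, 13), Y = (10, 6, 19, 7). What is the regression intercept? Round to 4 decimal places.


a = ybar - b*xbar, where b = sum((xi-xbar)(yi-ybar)) / sum((xi-xbar)^2)
n = 4, xbar = 33/4 = 8.25, ybar = 42/4 = 10.5
Sxy = sum((xi-xbar)(yi-ybar)) = -3.5
Sxx = sum((xi-xbar)^2) = 34.75
b = Sxy / Sxx = -14/139 ≈ -0.100719
a = 10.5 - (-0.100719) * 8.25 = 1575/139 ≈ 11.330935

11.3309


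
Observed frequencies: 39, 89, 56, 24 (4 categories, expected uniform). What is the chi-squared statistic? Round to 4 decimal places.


chi2 = sum((O-E)^2/E), E = total/4
total = 208, E = 208/4 = 52
(39 - 52)^2 / 52 = 169 / 52 = 3.25
(89 - 52)^2 / 52 = 1369 / 52 = 1369/52 ≈ 26.326923
(56 - 52)^2 / 52 = 16 / 52 = 4/13 ≈ 0.307692
(24 - 52)^2 / 52 = 784 / 52 = 196/13 ≈ 15.076923
chi2 = 1169/26 ≈ 44.961538

44.9615


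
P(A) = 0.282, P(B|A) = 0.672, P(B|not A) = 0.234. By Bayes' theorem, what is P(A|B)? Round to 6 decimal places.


P(A|B) = P(B|A)*P(A) / P(B), P(B) = P(B|A)*P(A) + P(B|not A)*P(not A)
P(B|A)*P(A) = 0.672 * 0.282 = 0.189504
P(B|not A)*P(not A) = 0.234 * 0.718 = 0.168012
P(B) = 0.189504 + 0.168012 = 0.357516
P(A|B) = 0.189504 / 0.357516 = 5264/9931 ≈ 0.53005740

0.530057


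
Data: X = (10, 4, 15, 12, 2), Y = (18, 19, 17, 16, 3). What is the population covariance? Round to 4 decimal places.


Cov = (1/n)*sum((xi-xbar)(yi-ybar))
n = 5, xbar = 43/5 = 8.6, ybar = 73/5 = 14.6
sum((xi-xbar)(yi-ybar)) = 81.2
Cov = 81.2 / 5 = 16.24

16.2400


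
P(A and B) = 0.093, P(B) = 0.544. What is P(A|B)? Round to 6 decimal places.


P(A|B) = P(A and B) / P(B) = 0.093 / 0.544 = 93/544 ≈ 0.17095588

0.170956


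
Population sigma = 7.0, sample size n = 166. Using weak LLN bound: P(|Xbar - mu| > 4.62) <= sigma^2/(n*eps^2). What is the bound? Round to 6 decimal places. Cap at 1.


bound = min(1, sigma^2/(n*eps^2))
sigma^2 = 7.0^2 = 49
n*eps^2 = 166 * 4.62^2 = 166 * 21.3444 = 3543.1704
sigma^2/(n*eps^2) = 49 / 3543.1704 ≈ 0.01382942

0.013829


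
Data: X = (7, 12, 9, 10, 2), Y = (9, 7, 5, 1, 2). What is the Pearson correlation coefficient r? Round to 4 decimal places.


r = sum((xi-xbar)(yi-ybar)) / sqrt(sum((xi-xbar)^2) * sum((yi-ybar)^2))
n = 5, xbar = 40/5 = 8, ybar = 24/5 = 4.8
Sxy = sum((xi-xbar)(yi-ybar)) = 14
Sxx = sum((xi-xbar)^2) = 58
Syy = sum((yi-ybar)^2) = 44.8
sqrt(Sxx*Syy) ≈ 50.974503
r = Sxy / sqrt(Sxx*Syy) = 14 / 50.974503 ≈ 0.274647

0.2746


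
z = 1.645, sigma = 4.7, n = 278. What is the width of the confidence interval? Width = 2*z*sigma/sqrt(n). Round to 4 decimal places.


width = 2*z*sigma/sqrt(n)
2*z*sigma = 2 * 1.645 * 4.7 = 15.463
sqrt(278) ≈ 16.673332
width = 15.463 / 16.673332 ≈ 0.927409

0.9274


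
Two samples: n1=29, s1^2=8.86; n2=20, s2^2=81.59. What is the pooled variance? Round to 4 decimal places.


sp^2 = ((n1-1)*s1^2 + (n2-1)*s2^2)/(n1+n2-2)
(n1-1)*s1^2 = 28 * 8.86 = 248.08
(n2-1)*s2^2 = 19 * 81.59 = 1550.21
numerator = 248.08 + 1550.21 = 1798.29
n1+n2-2 = 47
sp^2 = 1798.29 / 47 = 179829/4700 ≈ 38.261489

38.2615


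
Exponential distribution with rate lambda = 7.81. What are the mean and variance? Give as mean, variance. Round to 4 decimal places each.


mean = 1/lam, var = 1/lam^2
mean = 1 / 7.81 = 100/781 ≈ 0.128041
lam^2 = 7.81^2 = 60.9961
var = 1 / 60.9961 ≈ 0.016394

0.1280, 0.0164


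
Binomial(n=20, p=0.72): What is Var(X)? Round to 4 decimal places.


Var = n*p*(1-p) = 20 * 0.72 * 0.28 = 4.032

4.0320


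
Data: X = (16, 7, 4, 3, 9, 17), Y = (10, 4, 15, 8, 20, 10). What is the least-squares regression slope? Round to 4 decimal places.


b = sum((xi-xbar)(yi-ybar)) / sum((xi-xbar)^2)
n = 6, xbar = 56/6 = 28/3 ≈ 9.333333, ybar = 67/6 ≈ 11.166667
Sxy = sum((xi-xbar)(yi-ybar)) = -10/3 ≈ -3.333333
Sxx = sum((xi-xbar)^2) = 532/3 ≈ 177.333333
b = Sxy / Sxx = -5/266 ≈ -0.018797

-0.0188


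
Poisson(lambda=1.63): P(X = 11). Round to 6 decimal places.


P = e^(-lam) * lam^k / k!
e^(-1.63) ≈ 0.1959296
lam^k = 1.63^11 ≈ 215.806066
k! = 11! = 39916800
P = 0.1959296 * 215.806066 / 39916800 ≈ 0.000001

0.000001


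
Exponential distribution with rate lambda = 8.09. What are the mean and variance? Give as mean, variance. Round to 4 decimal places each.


mean = 1/lam, var = 1/lam^2
mean = 1 / 8.09 = 100/809 ≈ 0.123609
lam^2 = 8.09^2 = 65.4481
var = 1 / 65.4481 ≈ 0.015279

0.1236, 0.0153


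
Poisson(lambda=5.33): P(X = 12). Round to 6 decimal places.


P = e^(-lam) * lam^k / k!
e^(-5.33) ≈ 0.004844070
lam^k = 5.33^12 ≈ 525686117.678206
k! = 12! = 479001600
P = 0.004844070 * 525686117.678206 / 479001600 ≈ 0.005316

0.005316


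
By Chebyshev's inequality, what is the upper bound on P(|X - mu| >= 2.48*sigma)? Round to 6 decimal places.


P <= 1/k^2
k^2 = 2.48^2 = 6.1504
1/k^2 = 1 / 6.1504 = 625/3844 ≈ 0.16259105

0.162591


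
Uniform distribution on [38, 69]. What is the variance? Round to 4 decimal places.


Var = (b-a)^2 / 12
(b-a)^2 = (69 - 38)^2 = 961
Var = 961/12 ≈ 80.083333

80.0833


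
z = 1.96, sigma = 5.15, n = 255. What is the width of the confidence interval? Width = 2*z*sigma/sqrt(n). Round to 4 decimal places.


width = 2*z*sigma/sqrt(n)
2*z*sigma = 2 * 1.96 * 5.15 = 20.188
sqrt(255) ≈ 15.968719
width = 20.188 / 15.968719 ≈ 1.264222

1.2642


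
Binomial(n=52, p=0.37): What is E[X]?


E[X] = n*p = 52 * 0.37 = 19.24

19.24


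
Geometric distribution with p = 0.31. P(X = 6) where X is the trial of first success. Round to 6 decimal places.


P = (1-p)^(k-1) * p
(1-p)^(k-1) = 0.69^5 ≈ 0.1564031
P = 0.1564031 * 0.31 ≈ 0.04848497

0.048485


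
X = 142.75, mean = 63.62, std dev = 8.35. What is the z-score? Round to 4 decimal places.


z = (X - mu) / sigma
X - mu = 142.75 - 63.62 = 79.13
z = 79.13 / 8.35 = 7913/835 ≈ 9.476647

9.4766


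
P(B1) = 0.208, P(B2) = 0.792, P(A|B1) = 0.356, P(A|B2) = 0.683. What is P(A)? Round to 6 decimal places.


P(A) = P(A|B1)*P(B1) + P(A|B2)*P(B2)
P(A|B1)*P(B1) = 0.356 * 0.208 = 0.074048
P(A|B2)*P(B2) = 0.683 * 0.792 = 0.540936
P(A) = 0.074048 + 0.540936 = 0.614984

0.614984


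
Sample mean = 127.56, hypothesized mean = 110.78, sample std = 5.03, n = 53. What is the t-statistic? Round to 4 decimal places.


t = (xbar - mu0) / (s/sqrt(n))
xbar - mu0 = 127.56 - 110.78 = 16.78
sqrt(53) ≈ 7.28010989
s/sqrt(n) = 5.03 / 7.28010989 ≈ 0.69092364
t = 16.78 / 0.69092364 ≈ 24.286331

24.2863


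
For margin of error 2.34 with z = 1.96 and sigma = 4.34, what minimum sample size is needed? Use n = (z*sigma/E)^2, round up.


z*sigma/E = 1.96 * 4.34 / 2.34 = 10633/2925 ≈ 3.635214
(z*sigma/E)^2 ≈ 13.214778
round up: n = 14

14


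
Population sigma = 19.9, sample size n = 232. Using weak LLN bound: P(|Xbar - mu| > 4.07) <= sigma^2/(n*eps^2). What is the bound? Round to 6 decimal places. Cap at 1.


bound = min(1, sigma^2/(n*eps^2))
sigma^2 = 19.9^2 = 396.01
n*eps^2 = 232 * 4.07^2 = 232 * 16.5649 = 3843.0568
sigma^2/(n*eps^2) = 396.01 / 3843.0568 ≈ 0.10304558

0.103046


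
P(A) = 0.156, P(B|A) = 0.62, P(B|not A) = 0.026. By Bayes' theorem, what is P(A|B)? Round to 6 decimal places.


P(A|B) = P(B|A)*P(A) / P(B), P(B) = P(B|A)*P(A) + P(B|not A)*P(not A)
P(B|A)*P(A) = 0.62 * 0.156 = 0.09672
P(B|not A)*P(not A) = 0.026 * 0.844 = 0.021944
P(B) = 0.09672 + 0.021944 = 0.118664
P(A|B) = 0.09672 / 0.118664 = 930/1141 ≈ 0.81507450

0.815074


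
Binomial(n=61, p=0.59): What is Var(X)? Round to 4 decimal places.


Var = n*p*(1-p) = 61 * 0.59 * 0.41 = 14.7559

14.7559


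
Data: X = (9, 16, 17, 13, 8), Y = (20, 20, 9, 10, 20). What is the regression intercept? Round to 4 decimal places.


a = ybar - b*xbar, where b = sum((xi-xbar)(yi-ybar)) / sum((xi-xbar)^2)
n = 5, xbar = 63/5 = 12.6, ybar = 79/5 = 15.8
Sxy = sum((xi-xbar)(yi-ybar)) = -52.4
Sxx = sum((xi-xbar)^2) = 65.2
b = Sxy / Sxx = -131/163 ≈ -0.803681
a = 15.8 - (-0.803681) * 12.6 = 4226/163 ≈ 25.926380

25.9264


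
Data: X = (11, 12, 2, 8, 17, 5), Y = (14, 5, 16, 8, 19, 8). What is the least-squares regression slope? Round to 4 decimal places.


b = sum((xi-xbar)(yi-ybar)) / sum((xi-xbar)^2)
n = 6, xbar = 55/6 ≈ 9.166667, ybar = 70/6 = 35/3 ≈ 11.666667
Sxy = sum((xi-xbar)(yi-ybar)) = 94/3 ≈ 31.333333
Sxx = sum((xi-xbar)^2) = 857/6 ≈ 142.833333
b = Sxy / Sxx = 188/857 ≈ 0.219370

0.2194


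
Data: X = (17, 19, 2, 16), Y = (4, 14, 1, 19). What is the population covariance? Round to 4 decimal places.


Cov = (1/n)*sum((xi-xbar)(yi-ybar))
n = 4, xbar = 54/4 = 13.5, ybar = 38/4 = 9.5
sum((xi-xbar)(yi-ybar)) = 127
Cov = 127 / 4 = 31.75

31.7500
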